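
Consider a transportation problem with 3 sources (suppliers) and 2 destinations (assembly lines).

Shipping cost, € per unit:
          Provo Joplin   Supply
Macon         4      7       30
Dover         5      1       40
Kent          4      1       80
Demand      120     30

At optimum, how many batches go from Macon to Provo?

30

Optimal shipments:
  Macon->Provo: 30 batches
  Dover->Provo: 10 batches
  Dover->Joplin: 30 batches
  Kent->Provo: 80 batches
Total cost = €520.
So Macon→Provo carries 30 batches.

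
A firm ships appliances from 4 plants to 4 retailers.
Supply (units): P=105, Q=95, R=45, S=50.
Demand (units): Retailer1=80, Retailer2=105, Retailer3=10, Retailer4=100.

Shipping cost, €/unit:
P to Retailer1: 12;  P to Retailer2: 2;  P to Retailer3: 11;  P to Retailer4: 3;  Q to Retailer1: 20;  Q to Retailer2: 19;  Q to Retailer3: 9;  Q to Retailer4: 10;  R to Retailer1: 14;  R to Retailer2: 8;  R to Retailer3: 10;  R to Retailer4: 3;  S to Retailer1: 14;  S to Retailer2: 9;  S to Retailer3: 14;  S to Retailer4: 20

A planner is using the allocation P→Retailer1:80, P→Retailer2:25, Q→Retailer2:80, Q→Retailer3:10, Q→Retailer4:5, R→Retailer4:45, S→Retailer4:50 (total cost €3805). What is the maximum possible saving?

Current plan cost = 80·12 + 25·2 + 80·19 + 10·9 + 5·10 + 45·3 + 50·20 = €3805.
Optimal plan:
  P–Retailer2: 105 units
  Q–Retailer1: 30 units
  Q–Retailer3: 10 units
  Q–Retailer4: 55 units
  R–Retailer4: 45 units
  S–Retailer1: 50 units
Optimal cost = €2285.
Saving = 3805 − 2285 = €1520.

1520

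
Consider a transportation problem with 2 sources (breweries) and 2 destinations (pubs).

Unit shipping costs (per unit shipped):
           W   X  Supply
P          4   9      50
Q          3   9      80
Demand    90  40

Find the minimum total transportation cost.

An optimal shipping plan:
  P→W: 10 × 4 = 40
  P→X: 40 × 9 = 360
  Q→W: 80 × 3 = 240
Total = 40 + 360 + 240 = 640.

640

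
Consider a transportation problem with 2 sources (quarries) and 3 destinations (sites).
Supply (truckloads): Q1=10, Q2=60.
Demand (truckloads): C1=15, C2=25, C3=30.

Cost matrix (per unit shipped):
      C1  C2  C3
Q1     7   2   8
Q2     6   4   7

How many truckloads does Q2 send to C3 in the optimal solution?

The minimum-cost plan:
  Q1 to C2: 10 × 2 = 20
  Q2 to C1: 15 × 6 = 90
  Q2 to C2: 15 × 4 = 60
  Q2 to C3: 30 × 7 = 210
Total cost = 380.
So Q2→C3 carries 30 truckloads.

30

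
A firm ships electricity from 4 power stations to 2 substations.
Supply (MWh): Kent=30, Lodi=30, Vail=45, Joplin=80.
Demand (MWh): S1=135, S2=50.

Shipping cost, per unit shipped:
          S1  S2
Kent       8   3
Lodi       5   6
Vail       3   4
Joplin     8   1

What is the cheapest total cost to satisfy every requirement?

One minimum-cost allocation:
  Kent->S1: 30 × 8 = 240
  Lodi->S1: 30 × 5 = 150
  Vail->S1: 45 × 3 = 135
  Joplin->S1: 30 × 8 = 240
  Joplin->S2: 50 × 1 = 50
Total = 240 + 150 + 135 + 240 + 50 = 815.
(Supply check: Kent ships 30; Lodi ships 30; Vail ships 45; Joplin ships 80.)

815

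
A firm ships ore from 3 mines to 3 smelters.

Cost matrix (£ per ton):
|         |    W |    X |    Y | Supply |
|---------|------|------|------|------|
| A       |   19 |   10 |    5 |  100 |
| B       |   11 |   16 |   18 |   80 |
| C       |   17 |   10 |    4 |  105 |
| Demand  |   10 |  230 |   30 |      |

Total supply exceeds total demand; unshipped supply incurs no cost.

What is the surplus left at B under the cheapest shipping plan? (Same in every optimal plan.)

Minimum-cost shipments:
  A–X: 100 tons
  B–W: 10 tons
  B–X: 55 tons
  C–X: 75 tons
  C–Y: 30 tons
Total cost = £2860.
B ships 65 of its 80, leaving 15.

15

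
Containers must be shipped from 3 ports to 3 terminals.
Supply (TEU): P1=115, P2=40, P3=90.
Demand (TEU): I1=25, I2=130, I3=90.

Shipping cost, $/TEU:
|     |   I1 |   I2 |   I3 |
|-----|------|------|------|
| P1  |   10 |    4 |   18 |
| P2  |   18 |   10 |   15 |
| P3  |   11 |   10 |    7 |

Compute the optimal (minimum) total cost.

A cheapest plan:
  P1→I1: 25 × $10 = $250
  P1→I2: 90 × $4 = $360
  P2→I2: 40 × $10 = $400
  P3→I3: 90 × $7 = $630
Total = 250 + 360 + 400 + 630 = $1640.
(Supply check: P1 ships 115; P2 ships 40; P3 ships 90.)

1640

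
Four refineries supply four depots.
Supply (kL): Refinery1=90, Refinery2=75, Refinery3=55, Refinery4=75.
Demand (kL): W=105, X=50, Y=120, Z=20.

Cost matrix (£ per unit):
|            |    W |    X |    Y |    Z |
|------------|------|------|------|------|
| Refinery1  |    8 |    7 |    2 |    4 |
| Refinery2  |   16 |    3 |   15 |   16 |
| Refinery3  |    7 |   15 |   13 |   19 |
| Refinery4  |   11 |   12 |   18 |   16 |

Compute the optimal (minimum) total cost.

2045

One minimum-cost allocation:
  Refinery1–Y: 90 × £2 = £180
  Refinery2–X: 50 × £3 = £150
  Refinery2–Y: 25 × £15 = £375
  Refinery3–W: 50 × £7 = £350
  Refinery3–Y: 5 × £13 = £65
  Refinery4–W: 55 × £11 = £605
  Refinery4–Z: 20 × £16 = £320
Total = 180 + 150 + 375 + 350 + 65 + 605 + 320 = £2045.
(Supply check: Refinery1 ships 90; Refinery2 ships 75; Refinery3 ships 55; Refinery4 ships 75.)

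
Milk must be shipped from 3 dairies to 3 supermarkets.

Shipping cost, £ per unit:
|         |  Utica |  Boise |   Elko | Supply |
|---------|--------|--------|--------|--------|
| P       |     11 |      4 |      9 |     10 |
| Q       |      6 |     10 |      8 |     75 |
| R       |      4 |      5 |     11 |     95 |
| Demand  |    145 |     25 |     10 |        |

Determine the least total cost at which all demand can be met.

Optimal allocation:
  P->Boise: 10 × £4 = £40
  Q->Utica: 65 × £6 = £390
  Q->Elko: 10 × £8 = £80
  R->Utica: 80 × £4 = £320
  R->Boise: 15 × £5 = £75
Total = 40 + 390 + 80 + 320 + 75 = £905.

905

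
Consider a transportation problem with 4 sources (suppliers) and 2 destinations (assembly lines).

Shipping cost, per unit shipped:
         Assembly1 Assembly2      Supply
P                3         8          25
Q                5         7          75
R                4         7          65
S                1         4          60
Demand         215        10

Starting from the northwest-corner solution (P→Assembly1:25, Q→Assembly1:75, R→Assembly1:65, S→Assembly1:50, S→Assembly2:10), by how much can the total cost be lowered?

Current plan cost = 25·3 + 75·5 + 65·4 + 50·1 + 10·4 = 800.
Optimal plan:
  P->Assembly1: 25 × 3 = 75
  Q->Assembly1: 65 × 5 = 325
  Q->Assembly2: 10 × 7 = 70
  R->Assembly1: 65 × 4 = 260
  S->Assembly1: 60 × 1 = 60
Optimal cost = 790.
Saving = 800 − 790 = 10.

10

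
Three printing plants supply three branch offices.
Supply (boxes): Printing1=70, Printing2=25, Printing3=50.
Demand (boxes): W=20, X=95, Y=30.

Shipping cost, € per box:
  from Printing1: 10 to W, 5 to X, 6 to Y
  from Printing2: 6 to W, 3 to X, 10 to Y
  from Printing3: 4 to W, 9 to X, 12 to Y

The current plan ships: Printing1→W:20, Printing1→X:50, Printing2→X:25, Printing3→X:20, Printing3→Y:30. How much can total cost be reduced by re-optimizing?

260

Current plan cost = 20·10 + 50·5 + 25·3 + 20·9 + 30·12 = €1065.
Optimal plan:
  Printing1->X: 40 × €5 = €200
  Printing1->Y: 30 × €6 = €180
  Printing2->X: 25 × €3 = €75
  Printing3->W: 20 × €4 = €80
  Printing3->X: 30 × €9 = €270
Optimal cost = €805.
Saving = 1065 − 805 = €260.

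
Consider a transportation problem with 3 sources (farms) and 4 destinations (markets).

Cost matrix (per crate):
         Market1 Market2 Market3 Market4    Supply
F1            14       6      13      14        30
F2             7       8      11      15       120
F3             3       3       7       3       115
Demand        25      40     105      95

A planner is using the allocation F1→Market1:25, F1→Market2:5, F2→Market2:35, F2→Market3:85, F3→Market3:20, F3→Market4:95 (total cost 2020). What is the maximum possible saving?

Current plan cost = 25·14 + 5·6 + 35·8 + 85·11 + 20·7 + 95·3 = 2020.
Optimal plan:
  F1–Market2: 30 × 6 = 180
  F2–Market1: 25 × 7 = 175
  F2–Market3: 95 × 11 = 1045
  F3–Market2: 10 × 3 = 30
  F3–Market3: 10 × 7 = 70
  F3–Market4: 95 × 3 = 285
Optimal cost = 1785.
Saving = 2020 − 1785 = 235.

235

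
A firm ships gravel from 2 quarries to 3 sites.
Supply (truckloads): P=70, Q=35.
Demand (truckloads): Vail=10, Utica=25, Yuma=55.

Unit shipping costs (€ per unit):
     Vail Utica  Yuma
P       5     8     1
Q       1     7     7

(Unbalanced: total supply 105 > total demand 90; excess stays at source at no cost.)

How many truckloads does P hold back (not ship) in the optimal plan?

Minimum-cost shipments:
  P→Yuma: 55 × €1 = €55
  Q→Vail: 10 × €1 = €10
  Q→Utica: 25 × €7 = €175
Total cost = €240.
P ships 55 of its 70, leaving 15.

15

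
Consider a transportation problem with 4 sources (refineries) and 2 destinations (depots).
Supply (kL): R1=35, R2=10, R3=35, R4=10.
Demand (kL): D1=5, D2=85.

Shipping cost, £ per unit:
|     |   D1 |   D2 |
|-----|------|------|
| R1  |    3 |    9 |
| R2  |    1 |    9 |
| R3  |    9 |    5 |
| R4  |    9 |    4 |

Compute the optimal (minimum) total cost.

580

Optimal allocation:
  R1→D2: 35 × £9 = £315
  R2→D1: 5 × £1 = £5
  R2→D2: 5 × £9 = £45
  R3→D2: 35 × £5 = £175
  R4→D2: 10 × £4 = £40
Total = 315 + 5 + 45 + 175 + 40 = £580.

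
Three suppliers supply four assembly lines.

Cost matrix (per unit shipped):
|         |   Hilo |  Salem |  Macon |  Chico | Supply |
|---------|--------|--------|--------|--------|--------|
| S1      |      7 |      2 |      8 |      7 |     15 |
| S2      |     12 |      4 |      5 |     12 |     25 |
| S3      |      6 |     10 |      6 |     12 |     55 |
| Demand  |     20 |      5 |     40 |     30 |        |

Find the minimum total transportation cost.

645

A cheapest plan:
  S1–Chico: 15 × 7 = 105
  S2–Salem: 5 × 4 = 20
  S2–Macon: 20 × 5 = 100
  S3–Hilo: 20 × 6 = 120
  S3–Macon: 20 × 6 = 120
  S3–Chico: 15 × 12 = 180
Total = 105 + 20 + 100 + 120 + 120 + 180 = 645.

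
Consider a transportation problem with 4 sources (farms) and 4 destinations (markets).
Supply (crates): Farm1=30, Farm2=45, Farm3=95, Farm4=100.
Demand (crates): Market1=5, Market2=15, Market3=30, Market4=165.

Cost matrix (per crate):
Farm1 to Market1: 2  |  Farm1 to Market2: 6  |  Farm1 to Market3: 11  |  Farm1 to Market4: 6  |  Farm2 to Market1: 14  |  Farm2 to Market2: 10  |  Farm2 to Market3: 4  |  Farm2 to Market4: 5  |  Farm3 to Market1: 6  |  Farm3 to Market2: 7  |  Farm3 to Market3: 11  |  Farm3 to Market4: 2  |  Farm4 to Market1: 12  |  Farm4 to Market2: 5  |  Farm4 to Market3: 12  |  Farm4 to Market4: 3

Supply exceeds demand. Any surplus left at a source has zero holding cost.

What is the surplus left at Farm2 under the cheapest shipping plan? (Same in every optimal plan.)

15

Minimum-cost shipments:
  Farm1->Market1: 5 × 2 = 10
  Farm2->Market3: 30 × 4 = 120
  Farm3->Market4: 95 × 2 = 190
  Farm4->Market2: 15 × 5 = 75
  Farm4->Market4: 70 × 3 = 210
Total cost = 605.
Farm2 ships 30 of its 45, leaving 15.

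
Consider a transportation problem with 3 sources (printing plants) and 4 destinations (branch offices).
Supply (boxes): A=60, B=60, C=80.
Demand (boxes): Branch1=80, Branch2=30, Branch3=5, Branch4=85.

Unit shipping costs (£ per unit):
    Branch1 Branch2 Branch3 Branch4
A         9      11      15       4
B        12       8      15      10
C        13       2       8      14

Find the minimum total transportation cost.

An optimal shipping plan:
  A to Branch4: 60 × £4 = £240
  B to Branch1: 35 × £12 = £420
  B to Branch4: 25 × £10 = £250
  C to Branch1: 45 × £13 = £585
  C to Branch2: 30 × £2 = £60
  C to Branch3: 5 × £8 = £40
Total = 240 + 420 + 250 + 585 + 60 + 40 = £1595.
(Supply check: A ships 60; B ships 60; C ships 80.)

1595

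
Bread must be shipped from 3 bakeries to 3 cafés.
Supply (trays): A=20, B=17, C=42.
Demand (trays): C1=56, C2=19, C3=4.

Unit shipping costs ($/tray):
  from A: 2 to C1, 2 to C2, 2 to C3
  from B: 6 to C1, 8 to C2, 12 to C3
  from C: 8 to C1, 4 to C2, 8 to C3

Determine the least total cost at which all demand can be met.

Optimal allocation:
  A to C1: 16 trays
  A to C3: 4 trays
  B to C1: 17 trays
  C to C1: 23 trays
  C to C2: 19 trays
Total cost = $402.

402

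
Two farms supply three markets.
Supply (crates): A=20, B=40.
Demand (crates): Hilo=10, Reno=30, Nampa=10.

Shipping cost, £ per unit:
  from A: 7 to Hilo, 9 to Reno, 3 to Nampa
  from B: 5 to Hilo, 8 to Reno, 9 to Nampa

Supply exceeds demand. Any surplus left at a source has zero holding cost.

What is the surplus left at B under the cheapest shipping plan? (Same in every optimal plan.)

0

An optimal plan:
  A to Nampa: 10 × £3 = £30
  B to Hilo: 10 × £5 = £50
  B to Reno: 30 × £8 = £240
Total cost = £320.
B ships 40 of its 40, leaving 0.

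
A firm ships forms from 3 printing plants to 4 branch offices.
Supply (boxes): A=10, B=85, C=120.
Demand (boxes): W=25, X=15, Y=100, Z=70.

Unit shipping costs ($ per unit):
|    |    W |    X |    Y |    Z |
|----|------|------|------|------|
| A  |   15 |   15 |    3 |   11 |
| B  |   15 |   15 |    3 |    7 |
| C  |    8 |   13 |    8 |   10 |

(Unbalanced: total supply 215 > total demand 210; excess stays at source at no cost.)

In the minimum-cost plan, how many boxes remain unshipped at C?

An optimal plan:
  A to Y: 10 × $3 = $30
  B to Y: 85 × $3 = $255
  C to W: 25 × $8 = $200
  C to X: 15 × $13 = $195
  C to Y: 5 × $8 = $40
  C to Z: 70 × $10 = $700
Total cost = $1420.
C ships 115 of its 120, leaving 5.

5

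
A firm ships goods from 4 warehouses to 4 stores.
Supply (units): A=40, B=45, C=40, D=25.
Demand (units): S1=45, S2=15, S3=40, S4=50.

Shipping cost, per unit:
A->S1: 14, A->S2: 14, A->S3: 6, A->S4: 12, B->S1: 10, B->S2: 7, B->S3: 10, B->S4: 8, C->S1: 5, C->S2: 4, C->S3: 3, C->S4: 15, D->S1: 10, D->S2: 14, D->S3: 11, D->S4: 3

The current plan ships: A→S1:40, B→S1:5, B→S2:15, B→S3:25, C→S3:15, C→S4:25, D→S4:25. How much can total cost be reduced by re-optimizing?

Current plan cost = 40·14 + 5·10 + 15·7 + 25·10 + 15·3 + 25·15 + 25·3 = 1460.
Optimal plan:
  A to S3: 40 × 6 = 240
  B to S1: 5 × 10 = 50
  B to S2: 15 × 7 = 105
  B to S4: 25 × 8 = 200
  C to S1: 40 × 5 = 200
  D to S4: 25 × 3 = 75
Optimal cost = 870.
Saving = 1460 − 870 = 590.

590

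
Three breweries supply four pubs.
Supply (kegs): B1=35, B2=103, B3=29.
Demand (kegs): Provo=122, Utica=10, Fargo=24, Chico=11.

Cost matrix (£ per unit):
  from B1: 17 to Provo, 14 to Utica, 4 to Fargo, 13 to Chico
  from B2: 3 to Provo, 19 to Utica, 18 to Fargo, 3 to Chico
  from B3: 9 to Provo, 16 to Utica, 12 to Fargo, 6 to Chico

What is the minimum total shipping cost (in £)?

789

An optimal shipping plan:
  B1 to Utica: 10 × £14 = £140
  B1 to Fargo: 24 × £4 = £96
  B1 to Chico: 1 × £13 = £13
  B2 to Provo: 103 × £3 = £309
  B3 to Provo: 19 × £9 = £171
  B3 to Chico: 10 × £6 = £60
Total = 140 + 96 + 13 + 309 + 171 + 60 = £789.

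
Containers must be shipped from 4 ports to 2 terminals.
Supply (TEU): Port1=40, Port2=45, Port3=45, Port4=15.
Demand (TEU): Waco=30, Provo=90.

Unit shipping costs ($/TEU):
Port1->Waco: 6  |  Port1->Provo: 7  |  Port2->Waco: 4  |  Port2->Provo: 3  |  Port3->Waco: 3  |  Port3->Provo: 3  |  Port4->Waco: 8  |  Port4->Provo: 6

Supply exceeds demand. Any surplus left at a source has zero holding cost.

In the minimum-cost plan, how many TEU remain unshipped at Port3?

Minimum-cost shipments:
  Port1–Waco: 15 × $6 = $90
  Port2–Provo: 45 × $3 = $135
  Port3–Waco: 15 × $3 = $45
  Port3–Provo: 30 × $3 = $90
  Port4–Provo: 15 × $6 = $90
Total cost = $450.
Port3 ships 45 of its 45, leaving 0.

0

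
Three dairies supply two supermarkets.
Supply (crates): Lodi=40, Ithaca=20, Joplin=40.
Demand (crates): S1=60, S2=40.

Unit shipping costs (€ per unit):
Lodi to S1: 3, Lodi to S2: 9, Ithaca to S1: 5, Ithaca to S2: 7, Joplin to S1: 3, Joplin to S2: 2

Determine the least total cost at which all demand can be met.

One minimum-cost allocation:
  Lodi to S1: 40 crates
  Ithaca to S1: 20 crates
  Joplin to S2: 40 crates
Total cost = €300.
(Supply check: Lodi ships 40; Ithaca ships 20; Joplin ships 40.)

300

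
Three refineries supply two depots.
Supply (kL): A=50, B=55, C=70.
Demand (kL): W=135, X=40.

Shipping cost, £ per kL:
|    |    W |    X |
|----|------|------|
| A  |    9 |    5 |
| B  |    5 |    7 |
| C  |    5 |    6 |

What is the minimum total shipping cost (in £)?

An optimal shipping plan:
  A→W: 10 × £9 = £90
  A→X: 40 × £5 = £200
  B→W: 55 × £5 = £275
  C→W: 70 × £5 = £350
Total = 90 + 200 + 275 + 350 = £915.
(Supply check: A ships 50; B ships 55; C ships 70.)

915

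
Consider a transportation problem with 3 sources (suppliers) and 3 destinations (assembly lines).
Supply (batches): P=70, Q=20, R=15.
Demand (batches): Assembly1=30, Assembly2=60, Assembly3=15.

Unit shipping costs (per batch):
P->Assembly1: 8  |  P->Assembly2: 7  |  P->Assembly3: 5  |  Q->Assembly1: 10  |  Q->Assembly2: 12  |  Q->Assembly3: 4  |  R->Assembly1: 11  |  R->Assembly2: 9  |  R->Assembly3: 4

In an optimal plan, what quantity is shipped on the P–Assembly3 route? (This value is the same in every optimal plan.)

0

The minimum-cost plan:
  P→Assembly1: 10 × 8 = 80
  P→Assembly2: 60 × 7 = 420
  Q→Assembly1: 20 × 10 = 200
  R→Assembly3: 15 × 4 = 60
Total cost = 760.
The route P→Assembly3 is not used.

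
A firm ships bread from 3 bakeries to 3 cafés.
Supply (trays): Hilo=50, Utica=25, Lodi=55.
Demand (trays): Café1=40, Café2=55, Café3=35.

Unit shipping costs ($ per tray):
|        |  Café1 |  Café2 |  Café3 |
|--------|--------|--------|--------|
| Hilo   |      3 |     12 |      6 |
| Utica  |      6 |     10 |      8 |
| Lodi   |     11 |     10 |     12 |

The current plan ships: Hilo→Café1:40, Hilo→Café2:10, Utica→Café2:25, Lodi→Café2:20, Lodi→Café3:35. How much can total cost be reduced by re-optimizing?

180

Current plan cost = 40·3 + 10·12 + 25·10 + 20·10 + 35·12 = $1110.
Optimal plan:
  Hilo to Café1: 40 × $3 = $120
  Hilo to Café3: 10 × $6 = $60
  Utica to Café3: 25 × $8 = $200
  Lodi to Café2: 55 × $10 = $550
Optimal cost = $930.
Saving = 1110 − 930 = $180.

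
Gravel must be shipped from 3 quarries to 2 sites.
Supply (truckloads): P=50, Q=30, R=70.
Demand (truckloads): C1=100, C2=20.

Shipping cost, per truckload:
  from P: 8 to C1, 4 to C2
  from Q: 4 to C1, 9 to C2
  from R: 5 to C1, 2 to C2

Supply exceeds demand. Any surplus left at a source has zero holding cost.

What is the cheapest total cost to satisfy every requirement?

550

An optimal shipping plan:
  P->C2: 20 truckloads
  Q->C1: 30 truckloads
  R->C1: 70 truckloads
Total cost = 550.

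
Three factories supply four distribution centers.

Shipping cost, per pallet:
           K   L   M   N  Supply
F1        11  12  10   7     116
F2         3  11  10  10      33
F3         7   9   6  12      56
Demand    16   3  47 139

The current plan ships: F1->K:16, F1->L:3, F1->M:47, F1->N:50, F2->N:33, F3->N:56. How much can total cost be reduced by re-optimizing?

Current plan cost = 16·11 + 3·12 + 47·10 + 50·7 + 33·10 + 56·12 = 2034.
Optimal plan:
  F1->N: 116 × 7 = 812
  F2->K: 16 × 3 = 48
  F2->N: 17 × 10 = 170
  F3->L: 3 × 9 = 27
  F3->M: 47 × 6 = 282
  F3->N: 6 × 12 = 72
Optimal cost = 1411.
Saving = 2034 − 1411 = 623.

623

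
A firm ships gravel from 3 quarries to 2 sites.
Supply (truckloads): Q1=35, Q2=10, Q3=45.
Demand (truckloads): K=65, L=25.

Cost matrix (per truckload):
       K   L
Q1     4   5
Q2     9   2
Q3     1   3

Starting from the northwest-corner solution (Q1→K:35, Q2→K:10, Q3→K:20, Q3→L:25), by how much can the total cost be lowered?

Current plan cost = 35·4 + 10·9 + 20·1 + 25·3 = 325.
Optimal plan:
  Q1 to K: 20 × 4 = 80
  Q1 to L: 15 × 5 = 75
  Q2 to L: 10 × 2 = 20
  Q3 to K: 45 × 1 = 45
Optimal cost = 220.
Saving = 325 − 220 = 105.

105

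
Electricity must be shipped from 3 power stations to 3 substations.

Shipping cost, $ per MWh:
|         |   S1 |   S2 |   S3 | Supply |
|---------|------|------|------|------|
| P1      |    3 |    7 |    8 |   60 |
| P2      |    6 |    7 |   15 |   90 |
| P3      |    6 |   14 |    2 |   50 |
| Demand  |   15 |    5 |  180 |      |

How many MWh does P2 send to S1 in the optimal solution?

Optimal shipments:
  P1->S3: 60 × $8 = $480
  P2->S1: 15 × $6 = $90
  P2->S2: 5 × $7 = $35
  P2->S3: 70 × $15 = $1050
  P3->S3: 50 × $2 = $100
Total cost = $1755.
So P2→S1 carries 15 MWh.

15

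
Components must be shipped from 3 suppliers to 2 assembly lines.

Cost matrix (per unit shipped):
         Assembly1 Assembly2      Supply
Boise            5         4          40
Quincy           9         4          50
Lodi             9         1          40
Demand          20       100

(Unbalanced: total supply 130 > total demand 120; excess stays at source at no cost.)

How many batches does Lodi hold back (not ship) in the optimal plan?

An optimal plan:
  Boise→Assembly1: 20 batches
  Boise→Assembly2: 20 batches
  Quincy→Assembly2: 40 batches
  Lodi→Assembly2: 40 batches
Total cost = 380.
Lodi ships 40 of its 40, leaving 0.

0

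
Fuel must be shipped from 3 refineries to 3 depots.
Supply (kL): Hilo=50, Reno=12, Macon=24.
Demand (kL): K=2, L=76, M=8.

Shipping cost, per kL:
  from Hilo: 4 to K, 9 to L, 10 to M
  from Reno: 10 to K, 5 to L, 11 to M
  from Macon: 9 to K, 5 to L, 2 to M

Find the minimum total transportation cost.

An optimal shipping plan:
  Hilo->K: 2 kL
  Hilo->L: 48 kL
  Reno->L: 12 kL
  Macon->L: 16 kL
  Macon->M: 8 kL
Total cost = 596.
(Supply check: Hilo ships 50; Reno ships 12; Macon ships 24.)

596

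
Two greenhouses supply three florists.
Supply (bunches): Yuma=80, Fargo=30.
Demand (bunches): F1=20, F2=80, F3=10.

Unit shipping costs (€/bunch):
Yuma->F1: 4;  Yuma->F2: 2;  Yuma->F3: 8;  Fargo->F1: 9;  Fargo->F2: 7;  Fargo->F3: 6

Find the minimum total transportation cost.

400

Optimal allocation:
  Yuma->F1: 20 × €4 = €80
  Yuma->F2: 60 × €2 = €120
  Fargo->F2: 20 × €7 = €140
  Fargo->F3: 10 × €6 = €60
Total = 80 + 120 + 140 + 60 = €400.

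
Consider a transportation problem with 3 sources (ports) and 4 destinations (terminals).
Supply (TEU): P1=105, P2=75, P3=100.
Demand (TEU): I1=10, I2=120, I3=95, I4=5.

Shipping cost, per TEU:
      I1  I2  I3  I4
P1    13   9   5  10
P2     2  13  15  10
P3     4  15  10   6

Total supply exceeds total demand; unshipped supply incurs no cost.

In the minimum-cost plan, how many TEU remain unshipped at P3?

50

An optimal plan:
  P1 to I2: 55 × 9 = 495
  P1 to I3: 50 × 5 = 250
  P2 to I1: 10 × 2 = 20
  P2 to I2: 65 × 13 = 845
  P3 to I3: 45 × 10 = 450
  P3 to I4: 5 × 6 = 30
Total cost = 2090.
P3 ships 50 of its 100, leaving 50.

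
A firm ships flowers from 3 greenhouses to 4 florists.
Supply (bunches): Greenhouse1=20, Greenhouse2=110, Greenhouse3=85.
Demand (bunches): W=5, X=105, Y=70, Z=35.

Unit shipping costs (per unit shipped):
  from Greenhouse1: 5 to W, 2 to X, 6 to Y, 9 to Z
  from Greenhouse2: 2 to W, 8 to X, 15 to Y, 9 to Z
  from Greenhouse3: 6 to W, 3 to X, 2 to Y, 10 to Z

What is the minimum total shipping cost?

1110

An optimal shipping plan:
  Greenhouse1→X: 20 × 2 = 40
  Greenhouse2→W: 5 × 2 = 10
  Greenhouse2→X: 70 × 8 = 560
  Greenhouse2→Z: 35 × 9 = 315
  Greenhouse3→X: 15 × 3 = 45
  Greenhouse3→Y: 70 × 2 = 140
Total = 40 + 10 + 560 + 315 + 45 + 140 = 1110.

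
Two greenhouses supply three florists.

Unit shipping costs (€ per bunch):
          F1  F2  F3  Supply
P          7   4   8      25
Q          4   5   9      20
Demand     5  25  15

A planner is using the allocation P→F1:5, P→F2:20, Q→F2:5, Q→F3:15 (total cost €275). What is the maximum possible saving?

20

Current plan cost = 5·7 + 20·4 + 5·5 + 15·9 = €275.
Optimal plan:
  P–F2: 10 × €4 = €40
  P–F3: 15 × €8 = €120
  Q–F1: 5 × €4 = €20
  Q–F2: 15 × €5 = €75
Optimal cost = €255.
Saving = 275 − 255 = €20.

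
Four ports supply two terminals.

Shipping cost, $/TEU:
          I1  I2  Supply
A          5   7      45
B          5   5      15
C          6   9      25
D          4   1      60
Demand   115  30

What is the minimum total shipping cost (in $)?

600

Optimal allocation:
  A–I1: 45 × $5 = $225
  B–I1: 15 × $5 = $75
  C–I1: 25 × $6 = $150
  D–I1: 30 × $4 = $120
  D–I2: 30 × $1 = $30
Total = 225 + 75 + 150 + 120 + 30 = $600.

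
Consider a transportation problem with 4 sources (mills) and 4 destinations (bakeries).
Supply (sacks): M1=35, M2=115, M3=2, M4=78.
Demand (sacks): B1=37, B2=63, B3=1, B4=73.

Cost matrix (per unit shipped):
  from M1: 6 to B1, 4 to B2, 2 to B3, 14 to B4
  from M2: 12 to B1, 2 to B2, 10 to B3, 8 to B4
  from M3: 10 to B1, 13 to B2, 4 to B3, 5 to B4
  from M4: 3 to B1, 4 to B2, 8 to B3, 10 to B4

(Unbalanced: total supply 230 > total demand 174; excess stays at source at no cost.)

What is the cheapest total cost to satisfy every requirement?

A cheapest plan:
  M1–B2: 19 × 4 = 76
  M1–B3: 1 × 2 = 2
  M2–B2: 44 × 2 = 88
  M2–B4: 71 × 8 = 568
  M3–B4: 2 × 5 = 10
  M4–B1: 37 × 3 = 111
Total = 76 + 2 + 88 + 568 + 10 + 111 = 855.

855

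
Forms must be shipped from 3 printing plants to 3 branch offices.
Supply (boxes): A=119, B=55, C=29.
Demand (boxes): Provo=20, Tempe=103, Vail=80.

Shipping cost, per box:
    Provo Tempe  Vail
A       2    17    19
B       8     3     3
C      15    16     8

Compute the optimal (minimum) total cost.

A cheapest plan:
  A->Provo: 20 boxes
  A->Tempe: 99 boxes
  B->Tempe: 4 boxes
  B->Vail: 51 boxes
  C->Vail: 29 boxes
Total cost = 2120.

2120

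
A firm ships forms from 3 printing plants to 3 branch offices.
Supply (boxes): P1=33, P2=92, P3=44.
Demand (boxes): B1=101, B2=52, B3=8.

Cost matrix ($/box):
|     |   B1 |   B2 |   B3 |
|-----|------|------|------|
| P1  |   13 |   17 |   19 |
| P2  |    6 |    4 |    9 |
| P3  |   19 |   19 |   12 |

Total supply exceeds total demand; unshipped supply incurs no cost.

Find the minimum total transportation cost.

One minimum-cost allocation:
  P1→B1: 33 boxes
  P2→B1: 40 boxes
  P2→B2: 52 boxes
  P3→B1: 28 boxes
  P3→B3: 8 boxes
Total cost = $1505.

1505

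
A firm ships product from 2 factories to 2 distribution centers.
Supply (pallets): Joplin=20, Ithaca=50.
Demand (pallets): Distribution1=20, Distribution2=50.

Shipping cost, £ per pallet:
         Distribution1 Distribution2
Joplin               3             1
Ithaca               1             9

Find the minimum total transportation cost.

310

Optimal allocation:
  Joplin→Distribution2: 20 pallets
  Ithaca→Distribution1: 20 pallets
  Ithaca→Distribution2: 30 pallets
Total cost = £310.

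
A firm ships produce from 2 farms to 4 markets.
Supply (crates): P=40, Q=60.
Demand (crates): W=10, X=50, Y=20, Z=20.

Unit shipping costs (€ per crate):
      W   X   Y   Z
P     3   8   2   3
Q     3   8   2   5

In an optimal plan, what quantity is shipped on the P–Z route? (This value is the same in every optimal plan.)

The minimum-cost plan:
  P to Y: 20 × €2 = €40
  P to Z: 20 × €3 = €60
  Q to W: 10 × €3 = €30
  Q to X: 50 × €8 = €400
Total cost = €530.
So P→Z carries 20 crates.

20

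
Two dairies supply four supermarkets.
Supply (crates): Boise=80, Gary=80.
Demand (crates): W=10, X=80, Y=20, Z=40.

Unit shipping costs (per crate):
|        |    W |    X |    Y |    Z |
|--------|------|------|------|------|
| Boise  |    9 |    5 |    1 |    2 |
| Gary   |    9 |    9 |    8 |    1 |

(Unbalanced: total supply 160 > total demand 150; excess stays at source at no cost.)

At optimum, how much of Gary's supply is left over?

10

Minimum-cost shipments:
  Boise→X: 60 × 5 = 300
  Boise→Y: 20 × 1 = 20
  Gary→W: 10 × 9 = 90
  Gary→X: 20 × 9 = 180
  Gary→Z: 40 × 1 = 40
Total cost = 630.
Gary ships 70 of its 80, leaving 10.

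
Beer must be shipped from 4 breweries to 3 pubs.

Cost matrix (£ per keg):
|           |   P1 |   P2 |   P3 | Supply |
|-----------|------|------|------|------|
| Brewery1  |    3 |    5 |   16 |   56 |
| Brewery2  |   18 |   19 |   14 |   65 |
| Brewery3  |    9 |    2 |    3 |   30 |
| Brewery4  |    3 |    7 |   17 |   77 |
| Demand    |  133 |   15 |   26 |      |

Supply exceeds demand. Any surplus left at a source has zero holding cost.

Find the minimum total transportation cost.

628

An optimal shipping plan:
  Brewery1 to P1: 56 × £3 = £168
  Brewery2 to P3: 11 × £14 = £154
  Brewery3 to P2: 15 × £2 = £30
  Brewery3 to P3: 15 × £3 = £45
  Brewery4 to P1: 77 × £3 = £231
Total = 168 + 154 + 30 + 45 + 231 = £628.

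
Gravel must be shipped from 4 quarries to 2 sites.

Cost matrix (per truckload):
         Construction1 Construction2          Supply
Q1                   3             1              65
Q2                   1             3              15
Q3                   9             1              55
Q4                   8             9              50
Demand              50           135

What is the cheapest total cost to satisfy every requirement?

550

One minimum-cost allocation:
  Q1->Construction2: 65 truckloads
  Q2->Construction1: 15 truckloads
  Q3->Construction2: 55 truckloads
  Q4->Construction1: 35 truckloads
  Q4->Construction2: 15 truckloads
Total cost = 550.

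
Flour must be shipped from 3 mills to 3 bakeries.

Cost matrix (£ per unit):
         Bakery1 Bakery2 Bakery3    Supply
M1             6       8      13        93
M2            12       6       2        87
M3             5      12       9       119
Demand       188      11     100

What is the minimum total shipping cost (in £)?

1401

Optimal allocation:
  M1→Bakery1: 82 sacks
  M1→Bakery2: 11 sacks
  M2→Bakery3: 87 sacks
  M3→Bakery1: 106 sacks
  M3→Bakery3: 13 sacks
Total cost = £1401.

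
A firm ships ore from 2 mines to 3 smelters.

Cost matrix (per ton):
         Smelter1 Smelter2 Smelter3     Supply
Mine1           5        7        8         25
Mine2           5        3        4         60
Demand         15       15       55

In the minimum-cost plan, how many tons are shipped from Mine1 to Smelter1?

15

The minimum-cost plan:
  Mine1 to Smelter1: 15 × 5 = 75
  Mine1 to Smelter3: 10 × 8 = 80
  Mine2 to Smelter2: 15 × 3 = 45
  Mine2 to Smelter3: 45 × 4 = 180
Total cost = 380.
So Mine1→Smelter1 carries 15 tons.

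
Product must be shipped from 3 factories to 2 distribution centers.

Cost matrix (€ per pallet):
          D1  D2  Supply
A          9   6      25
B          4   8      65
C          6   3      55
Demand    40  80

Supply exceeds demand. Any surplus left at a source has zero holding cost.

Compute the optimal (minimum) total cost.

An optimal shipping plan:
  A to D2: 25 pallets
  B to D1: 40 pallets
  C to D2: 55 pallets
Total cost = €475.

475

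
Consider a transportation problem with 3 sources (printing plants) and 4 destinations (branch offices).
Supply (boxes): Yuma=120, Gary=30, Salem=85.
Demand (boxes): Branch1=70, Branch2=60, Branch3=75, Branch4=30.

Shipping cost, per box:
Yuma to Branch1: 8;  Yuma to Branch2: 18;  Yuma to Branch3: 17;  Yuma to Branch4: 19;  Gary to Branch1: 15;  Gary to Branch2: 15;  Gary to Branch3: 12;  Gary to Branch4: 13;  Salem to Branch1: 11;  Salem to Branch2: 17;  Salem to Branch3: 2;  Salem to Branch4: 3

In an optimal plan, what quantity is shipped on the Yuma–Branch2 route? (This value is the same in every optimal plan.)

50

Optimal shipments:
  Yuma to Branch1: 70 × 8 = 560
  Yuma to Branch2: 50 × 18 = 900
  Gary to Branch2: 10 × 15 = 150
  Gary to Branch4: 20 × 13 = 260
  Salem to Branch3: 75 × 2 = 150
  Salem to Branch4: 10 × 3 = 30
Total cost = 2050.
So Yuma→Branch2 carries 50 boxes.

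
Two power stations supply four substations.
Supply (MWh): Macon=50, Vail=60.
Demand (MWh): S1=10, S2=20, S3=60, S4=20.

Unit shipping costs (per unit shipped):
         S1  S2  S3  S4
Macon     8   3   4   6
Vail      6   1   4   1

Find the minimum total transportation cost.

One minimum-cost allocation:
  Macon–S3: 50 MWh
  Vail–S1: 10 MWh
  Vail–S2: 20 MWh
  Vail–S3: 10 MWh
  Vail–S4: 20 MWh
Total cost = 340.

340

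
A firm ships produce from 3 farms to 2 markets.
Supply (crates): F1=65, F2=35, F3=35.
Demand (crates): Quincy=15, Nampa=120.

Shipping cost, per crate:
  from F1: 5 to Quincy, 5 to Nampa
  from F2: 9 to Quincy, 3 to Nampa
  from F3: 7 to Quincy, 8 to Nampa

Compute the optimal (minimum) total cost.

A cheapest plan:
  F1–Nampa: 65 × 5 = 325
  F2–Nampa: 35 × 3 = 105
  F3–Quincy: 15 × 7 = 105
  F3–Nampa: 20 × 8 = 160
Total = 325 + 105 + 105 + 160 = 695.

695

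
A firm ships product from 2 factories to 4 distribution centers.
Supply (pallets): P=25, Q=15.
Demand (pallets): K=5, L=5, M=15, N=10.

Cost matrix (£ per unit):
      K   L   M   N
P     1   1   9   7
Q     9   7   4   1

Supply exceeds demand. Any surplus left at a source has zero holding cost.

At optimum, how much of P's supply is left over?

An optimal plan:
  P–K: 5 pallets
  P–L: 5 pallets
  P–M: 10 pallets
  Q–M: 5 pallets
  Q–N: 10 pallets
Total cost = £130.
P ships 20 of its 25, leaving 5.

5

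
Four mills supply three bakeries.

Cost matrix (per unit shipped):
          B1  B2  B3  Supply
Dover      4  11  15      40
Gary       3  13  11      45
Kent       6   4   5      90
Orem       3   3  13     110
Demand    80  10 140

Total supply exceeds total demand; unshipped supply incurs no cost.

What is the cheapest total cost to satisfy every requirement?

1280

Optimal allocation:
  Gary→B3: 45 × 11 = 495
  Kent→B3: 90 × 5 = 450
  Orem→B1: 80 × 3 = 240
  Orem→B2: 10 × 3 = 30
  Orem→B3: 5 × 13 = 65
Total = 495 + 450 + 240 + 30 + 65 = 1280.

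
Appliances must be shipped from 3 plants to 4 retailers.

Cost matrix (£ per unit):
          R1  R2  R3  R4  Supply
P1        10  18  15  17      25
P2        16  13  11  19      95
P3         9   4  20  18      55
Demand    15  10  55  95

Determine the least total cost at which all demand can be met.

Optimal allocation:
  P1–R4: 25 × £17 = £425
  P2–R3: 55 × £11 = £605
  P2–R4: 40 × £19 = £760
  P3–R1: 15 × £9 = £135
  P3–R2: 10 × £4 = £40
  P3–R4: 30 × £18 = £540
Total = 425 + 605 + 760 + 135 + 40 + 540 = £2505.

2505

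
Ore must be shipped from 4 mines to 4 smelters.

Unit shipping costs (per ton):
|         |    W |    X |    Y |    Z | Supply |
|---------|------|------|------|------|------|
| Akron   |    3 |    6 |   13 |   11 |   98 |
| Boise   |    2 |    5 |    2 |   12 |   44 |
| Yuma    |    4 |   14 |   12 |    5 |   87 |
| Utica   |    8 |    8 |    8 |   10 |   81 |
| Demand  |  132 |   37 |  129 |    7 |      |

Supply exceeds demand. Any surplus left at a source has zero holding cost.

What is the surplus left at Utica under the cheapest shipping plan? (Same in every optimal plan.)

0

Minimum-cost shipments:
  Akron to W: 61 × 3 = 183
  Akron to X: 37 × 6 = 222
  Boise to Y: 44 × 2 = 88
  Yuma to W: 71 × 4 = 284
  Yuma to Y: 4 × 12 = 48
  Yuma to Z: 7 × 5 = 35
  Utica to Y: 81 × 8 = 648
Total cost = 1508.
Utica ships 81 of its 81, leaving 0.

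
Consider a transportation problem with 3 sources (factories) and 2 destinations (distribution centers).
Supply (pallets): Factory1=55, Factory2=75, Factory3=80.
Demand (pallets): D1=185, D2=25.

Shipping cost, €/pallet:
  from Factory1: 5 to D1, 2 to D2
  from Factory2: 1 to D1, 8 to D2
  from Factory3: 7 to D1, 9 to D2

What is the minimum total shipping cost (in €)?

An optimal shipping plan:
  Factory1->D1: 30 × €5 = €150
  Factory1->D2: 25 × €2 = €50
  Factory2->D1: 75 × €1 = €75
  Factory3->D1: 80 × €7 = €560
Total = 150 + 50 + 75 + 560 = €835.

835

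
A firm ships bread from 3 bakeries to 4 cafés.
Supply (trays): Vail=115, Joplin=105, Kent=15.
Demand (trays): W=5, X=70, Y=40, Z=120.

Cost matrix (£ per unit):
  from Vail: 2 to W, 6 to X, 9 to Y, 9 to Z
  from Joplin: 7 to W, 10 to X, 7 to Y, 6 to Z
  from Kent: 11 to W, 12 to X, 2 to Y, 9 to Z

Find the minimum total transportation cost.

A cheapest plan:
  Vail->W: 5 × £2 = £10
  Vail->X: 70 × £6 = £420
  Vail->Y: 25 × £9 = £225
  Vail->Z: 15 × £9 = £135
  Joplin->Z: 105 × £6 = £630
  Kent->Y: 15 × £2 = £30
Total = 10 + 420 + 225 + 135 + 630 + 30 = £1450.

1450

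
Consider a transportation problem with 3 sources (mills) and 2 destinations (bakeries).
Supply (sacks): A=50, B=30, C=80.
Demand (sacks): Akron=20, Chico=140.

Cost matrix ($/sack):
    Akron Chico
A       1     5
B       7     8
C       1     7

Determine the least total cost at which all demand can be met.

930

Optimal allocation:
  A→Chico: 50 × $5 = $250
  B→Chico: 30 × $8 = $240
  C→Akron: 20 × $1 = $20
  C→Chico: 60 × $7 = $420
Total = 250 + 240 + 20 + 420 = $930.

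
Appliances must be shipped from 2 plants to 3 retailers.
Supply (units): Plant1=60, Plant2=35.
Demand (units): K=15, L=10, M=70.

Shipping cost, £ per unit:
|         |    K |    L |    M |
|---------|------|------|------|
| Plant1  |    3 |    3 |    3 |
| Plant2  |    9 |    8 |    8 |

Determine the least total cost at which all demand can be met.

460

A cheapest plan:
  Plant1→K: 15 units
  Plant1→L: 10 units
  Plant1→M: 35 units
  Plant2→M: 35 units
Total cost = £460.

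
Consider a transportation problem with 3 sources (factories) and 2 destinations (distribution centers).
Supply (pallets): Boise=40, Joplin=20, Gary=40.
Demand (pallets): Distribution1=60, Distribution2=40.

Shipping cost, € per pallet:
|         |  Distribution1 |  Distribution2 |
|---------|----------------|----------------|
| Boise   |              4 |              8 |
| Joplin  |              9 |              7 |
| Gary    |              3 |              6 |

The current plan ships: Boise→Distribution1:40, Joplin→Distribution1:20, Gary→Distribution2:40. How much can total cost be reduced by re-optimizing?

100

Current plan cost = 40·4 + 20·9 + 40·6 = €580.
Optimal plan:
  Boise→Distribution1: 40 × €4 = €160
  Joplin→Distribution2: 20 × €7 = €140
  Gary→Distribution1: 20 × €3 = €60
  Gary→Distribution2: 20 × €6 = €120
Optimal cost = €480.
Saving = 580 − 480 = €100.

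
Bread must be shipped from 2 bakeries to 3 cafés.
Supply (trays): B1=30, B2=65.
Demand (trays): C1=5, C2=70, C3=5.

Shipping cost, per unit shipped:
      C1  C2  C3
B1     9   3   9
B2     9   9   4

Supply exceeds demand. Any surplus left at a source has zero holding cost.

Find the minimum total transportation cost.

515

A cheapest plan:
  B1–C2: 30 trays
  B2–C1: 5 trays
  B2–C2: 40 trays
  B2–C3: 5 trays
Total cost = 515.
(Supply check: B1 ships 30; B2 ships 50.)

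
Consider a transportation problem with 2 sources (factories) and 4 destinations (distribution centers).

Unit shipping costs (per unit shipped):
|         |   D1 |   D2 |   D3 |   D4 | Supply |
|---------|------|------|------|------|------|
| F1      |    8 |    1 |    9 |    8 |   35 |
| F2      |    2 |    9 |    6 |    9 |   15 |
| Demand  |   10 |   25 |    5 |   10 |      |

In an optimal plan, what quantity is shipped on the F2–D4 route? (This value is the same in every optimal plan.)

The minimum-cost plan:
  F1→D2: 25 × 1 = 25
  F1→D4: 10 × 8 = 80
  F2→D1: 10 × 2 = 20
  F2→D3: 5 × 6 = 30
Total cost = 155.
The route F2→D4 is not used.

0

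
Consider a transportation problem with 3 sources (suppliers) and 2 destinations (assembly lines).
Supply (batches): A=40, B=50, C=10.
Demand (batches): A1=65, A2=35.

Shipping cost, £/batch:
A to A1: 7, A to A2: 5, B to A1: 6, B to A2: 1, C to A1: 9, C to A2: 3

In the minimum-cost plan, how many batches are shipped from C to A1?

Solving gives:
  A→A1: 40 × £7 = £280
  B→A1: 25 × £6 = £150
  B→A2: 25 × £1 = £25
  C→A2: 10 × £3 = £30
Total cost = £485.
The route C→A1 is not used.

0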